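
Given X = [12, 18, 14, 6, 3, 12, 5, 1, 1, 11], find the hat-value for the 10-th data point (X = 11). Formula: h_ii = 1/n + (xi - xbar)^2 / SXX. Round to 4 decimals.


Compute xbar = 8.3000 with n = 10 observations.
SXX = 312.1000.
Leverage = 1/10 + (11 - 8.3000)^2/312.1000 = 0.1234.

0.1234


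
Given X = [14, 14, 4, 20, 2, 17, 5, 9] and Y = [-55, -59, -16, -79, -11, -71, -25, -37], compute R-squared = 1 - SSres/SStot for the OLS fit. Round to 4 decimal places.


After computing the OLS fit (b0=-2.9930, b1=-3.8712):
SSres = 28.8375, SStot = 4582.8750.
R^2 = 1 - 28.8375/4582.8750 = 0.9937.

0.9937


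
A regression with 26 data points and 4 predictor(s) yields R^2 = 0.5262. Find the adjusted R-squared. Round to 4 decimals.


Adjusted R^2 = 1 - (1 - R^2) * (n-1)/(n-p-1).
(1 - R^2) = 0.4738.
(n-1)/(n-p-1) = 25/21.
(1 - R^2) * (n-1) = 0.4738 * 25 = 11.8450.
Divide by (n-p-1): 11.8450 / 21 = 0.5640.
Adj R^2 = 1 - 0.5640 = 0.4360.

0.4360


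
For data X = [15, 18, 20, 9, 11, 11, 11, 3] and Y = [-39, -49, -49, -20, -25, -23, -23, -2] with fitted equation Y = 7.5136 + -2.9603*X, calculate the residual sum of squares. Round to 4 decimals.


Predicted values from Y = 7.5136 + -2.9603*X.
Residuals: [-2.1091, -3.2282, 2.6924, -0.8709, 0.0497, 2.0497, 2.0497, -0.6327].
SSres = 31.6824.

31.6824


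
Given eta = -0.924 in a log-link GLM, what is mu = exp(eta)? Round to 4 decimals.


The inverse log link gives:
mu = exp(-0.924) = 0.3969.

0.3969


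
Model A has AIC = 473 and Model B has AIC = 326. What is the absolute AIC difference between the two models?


|AIC_A - AIC_B| = |473 - 326| = 147.
Model B is preferred (lower AIC).

147


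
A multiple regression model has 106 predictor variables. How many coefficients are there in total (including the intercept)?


Including the intercept, the model has 106 predictor coefficients + 1 intercept.
Total = 107.

107


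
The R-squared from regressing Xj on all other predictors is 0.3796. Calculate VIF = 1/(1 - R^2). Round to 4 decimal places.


Using VIF = 1/(1 - R^2_j):
1 - 0.3796 = 0.6204.
VIF = 1.6119.

1.6119


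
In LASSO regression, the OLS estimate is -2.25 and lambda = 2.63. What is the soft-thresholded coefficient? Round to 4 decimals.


|beta_OLS| = 2.25.
lambda = 2.63.
Since |beta| <= lambda, the coefficient is set to 0.
Result = 0.0000.

0.0000


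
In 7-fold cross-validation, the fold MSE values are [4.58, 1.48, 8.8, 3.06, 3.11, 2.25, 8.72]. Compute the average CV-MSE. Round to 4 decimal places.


Add all fold MSEs: 32.0000.
Divide by k = 7: 32.0000/7 = 4.5714.

4.5714


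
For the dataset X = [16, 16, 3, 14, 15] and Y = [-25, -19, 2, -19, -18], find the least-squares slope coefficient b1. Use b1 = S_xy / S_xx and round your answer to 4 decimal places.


The sample means are xbar = 12.8000 and ybar = -15.8000.
Compute S_xx = 122.8000 and S_xy = -222.8000.
Slope b1 = S_xy / S_xx = -222.8000 / 122.8000 = -1.8143.

-1.8143


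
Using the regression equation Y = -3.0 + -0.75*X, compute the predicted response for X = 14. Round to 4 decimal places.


Predicted value:
Y = -3.0 + (-0.75)(14) = -3.0 + -10.5000 = -13.5000.

-13.5000


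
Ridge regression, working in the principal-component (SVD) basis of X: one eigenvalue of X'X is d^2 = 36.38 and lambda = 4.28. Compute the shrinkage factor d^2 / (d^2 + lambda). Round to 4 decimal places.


Denominator = d^2 + lambda = 36.38 + 4.28 = 40.6600.
Shrinkage = 36.38 / 40.6600 = 0.8947.

0.8947


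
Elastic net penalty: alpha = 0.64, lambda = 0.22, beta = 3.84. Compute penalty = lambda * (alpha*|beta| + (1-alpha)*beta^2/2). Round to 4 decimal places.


L1 component = 0.64 * |3.84| = 2.4576.
L2 component = 0.36 * 3.84^2 / 2 = 2.6542.
Penalty = 0.22 * (2.4576 + 2.6542) = 0.22 * 5.1118 = 1.1246.

1.1246


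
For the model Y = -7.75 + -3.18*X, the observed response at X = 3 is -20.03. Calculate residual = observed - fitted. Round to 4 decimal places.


Compute yhat = -7.75 + (-3.18)(3) = -17.2900.
Residual = actual - predicted = -20.03 - -17.2900 = -2.7400.

-2.7400


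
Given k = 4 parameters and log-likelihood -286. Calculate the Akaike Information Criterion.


AIC = 2*4 - 2*(-286).
= 8 + 572 = 580.

580


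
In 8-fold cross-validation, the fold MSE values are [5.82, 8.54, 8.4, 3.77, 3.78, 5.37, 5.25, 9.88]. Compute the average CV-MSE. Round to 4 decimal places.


Total MSE across folds = 50.8100.
CV-MSE = 50.8100/8 = 6.3513.

6.3513


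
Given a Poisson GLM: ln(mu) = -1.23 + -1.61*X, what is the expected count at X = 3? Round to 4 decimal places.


eta = -1.23 + -1.61 * 3 = -6.0600.
mu = exp(-6.0600) = 0.0023.

0.0023


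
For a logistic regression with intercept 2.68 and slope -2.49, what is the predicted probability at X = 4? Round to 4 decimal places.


Compute z = 2.68 + (-2.49)(4) = -7.2800.
exp(-z) = 1450.9880.
P = 1/(1 + 1450.9880) = 0.0007.

0.0007


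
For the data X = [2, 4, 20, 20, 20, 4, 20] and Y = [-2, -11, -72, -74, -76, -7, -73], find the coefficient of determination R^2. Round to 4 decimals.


After computing the OLS fit (b0=6.7124, b1=-4.0221):
SSres = 17.4809, SStot = 7764.0000.
R^2 = 1 - 17.4809/7764.0000 = 0.9977.

0.9977


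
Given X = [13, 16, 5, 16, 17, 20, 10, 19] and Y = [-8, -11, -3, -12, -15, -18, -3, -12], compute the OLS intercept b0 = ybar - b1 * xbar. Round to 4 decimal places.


First find the slope: b1 = -0.9828.
Means: xbar = 14.5000, ybar = -10.2500.
b0 = ybar - b1 * xbar = -10.2500 - -0.9828 * 14.5000 = 4.0000.

4.0000


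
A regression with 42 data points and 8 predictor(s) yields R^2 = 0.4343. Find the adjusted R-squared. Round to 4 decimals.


Using the formula:
(1 - 0.4343) = 0.5657.
Multiply by 41/33: 0.5657 * 41 = 23.1937, then 23.1937 / 33 = 0.7028.
Adj R^2 = 1 - 0.7028 = 0.2972.

0.2972


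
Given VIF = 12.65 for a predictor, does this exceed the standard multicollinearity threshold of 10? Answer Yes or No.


The threshold is 10.
VIF = 12.65 is >= 10.
Multicollinearity indication: Yes.

Yes


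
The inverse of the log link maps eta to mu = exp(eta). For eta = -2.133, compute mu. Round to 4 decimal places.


The inverse log link gives:
mu = exp(-2.133) = 0.1185.

0.1185


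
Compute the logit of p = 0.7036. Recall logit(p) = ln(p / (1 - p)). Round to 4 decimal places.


1 - p = 0.2964.
p/(1-p) = 2.3738.
logit = ln(2.3738) = 0.8645.

0.8645


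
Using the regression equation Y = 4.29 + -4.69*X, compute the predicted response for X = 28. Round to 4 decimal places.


Substitute X = 28 into the equation:
Y = 4.29 + -4.69 * 28 = 4.29 + -131.3200 = -127.0300.

-127.0300


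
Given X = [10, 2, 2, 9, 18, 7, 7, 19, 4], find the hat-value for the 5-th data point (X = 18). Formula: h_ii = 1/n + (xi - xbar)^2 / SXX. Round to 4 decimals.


Mean of X: xbar = 8.6667.
SXX = 312.0000.
For X = 18: h = 1/9 + (18 - 8.6667)^2/312.0000 = 0.3903.

0.3903


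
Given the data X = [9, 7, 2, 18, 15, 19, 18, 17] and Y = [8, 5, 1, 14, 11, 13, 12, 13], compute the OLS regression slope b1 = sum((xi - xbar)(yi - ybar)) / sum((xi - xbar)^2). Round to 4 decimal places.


Calculate xbar = 13.1250, ybar = 9.6250.
S_xx = 278.8750, S_xy = 199.3750.
Using b1 = S_xy / S_xx = 199.3750 / 278.8750, we get b1 = 0.7149.

0.7149


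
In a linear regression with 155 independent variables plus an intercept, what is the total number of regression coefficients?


Each predictor gets one coefficient, plus one intercept.
Total parameters = 155 + 1 = 156.

156


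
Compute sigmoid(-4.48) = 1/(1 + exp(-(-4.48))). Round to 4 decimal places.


Compute exp(4.4800) = 88.2347.
Sigmoid = 1 / (1 + 88.2347) = 1 / 89.2347 = 0.0112.

0.0112


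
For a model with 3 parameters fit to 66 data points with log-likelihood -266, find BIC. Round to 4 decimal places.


Compute k*ln(n) = 3*ln(66) = 3*4.189655 = 12.568965.
Then -2*loglik = 532.
BIC = 12.568965 + 532 = 544.568965, which rounds to 544.5690.

544.5690


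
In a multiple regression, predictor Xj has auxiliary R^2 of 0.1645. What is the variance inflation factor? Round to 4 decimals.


Using VIF = 1/(1 - R^2_j):
1 - 0.1645 = 0.8355.
VIF = 1.1969.

1.1969


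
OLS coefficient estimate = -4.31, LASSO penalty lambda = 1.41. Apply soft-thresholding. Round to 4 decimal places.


|beta_OLS| = 4.31.
lambda = 1.41.
Since |beta| > lambda, coefficient = sign(beta)*(|beta| - lambda) = -2.9000.
Result = -2.9000.

-2.9000


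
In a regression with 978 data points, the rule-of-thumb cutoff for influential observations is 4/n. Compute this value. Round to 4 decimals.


Using the rule of thumb:
Threshold = 4 / 978 = 0.0041.

0.0041


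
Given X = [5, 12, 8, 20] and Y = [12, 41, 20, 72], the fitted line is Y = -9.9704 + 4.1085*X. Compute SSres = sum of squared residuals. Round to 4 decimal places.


For each point, residual = actual - predicted.
Residuals: [1.4279, 1.6684, -2.8976, -0.1996].
Sum of squared residuals = 13.2584.

13.2584


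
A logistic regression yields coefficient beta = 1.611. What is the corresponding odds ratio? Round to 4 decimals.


exp(1.611) = 5.0078.
So the odds ratio is 5.0078.

5.0078


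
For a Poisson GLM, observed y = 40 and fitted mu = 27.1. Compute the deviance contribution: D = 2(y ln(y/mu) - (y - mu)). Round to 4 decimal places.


y/mu = 40/27.1 = 1.476015 (approx.), and ln(40/27.1) = 0.389346.
y * ln(y/mu) = 40 * 0.389346 = 15.573840.
y - mu = 12.9.
D = 2 * (15.573840 - 12.9) = 5.347680, which rounds to 5.3477.

5.3477


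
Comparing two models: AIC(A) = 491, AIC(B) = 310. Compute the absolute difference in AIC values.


Absolute difference = |491 - 310| = 181.
The model with lower AIC (B) is preferred.

181


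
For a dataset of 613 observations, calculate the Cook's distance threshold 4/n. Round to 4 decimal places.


Using the rule of thumb:
Threshold = 4 / 613 = 0.0065.

0.0065


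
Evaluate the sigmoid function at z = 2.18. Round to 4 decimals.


exp(-2.1800) = 0.1130.
1 + exp(-z) = 1.1130.
sigmoid = 1/1.1130 = 0.8984.

0.8984


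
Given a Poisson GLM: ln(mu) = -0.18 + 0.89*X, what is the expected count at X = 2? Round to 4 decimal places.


eta = -0.18 + 0.89 * 2 = 1.6000.
mu = exp(1.6000) = 4.9530.

4.9530


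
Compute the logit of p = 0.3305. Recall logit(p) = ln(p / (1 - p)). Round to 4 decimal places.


The odds are p/(1-p) = 0.3305 / 0.6695 = 0.4937.
logit(p) = ln(0.4937) = -0.7059.

-0.7059


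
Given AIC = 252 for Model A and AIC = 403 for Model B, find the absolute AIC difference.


|AIC_A - AIC_B| = |252 - 403| = 151.
Model A is preferred (lower AIC).

151


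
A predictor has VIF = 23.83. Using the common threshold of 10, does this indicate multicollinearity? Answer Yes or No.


Compare VIF = 23.83 to the threshold of 10.
23.83 >= 10, so the answer is Yes.

Yes


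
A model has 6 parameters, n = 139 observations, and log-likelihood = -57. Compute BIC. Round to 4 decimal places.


Compute k*ln(n) = 6*ln(139) = 6*4.934474 = 29.606844.
Then -2*loglik = 114.
BIC = 29.606844 + 114 = 143.606844, which rounds to 143.6068.

143.6068


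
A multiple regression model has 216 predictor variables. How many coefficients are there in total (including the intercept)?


Total coefficients = number of predictors + 1 (for the intercept).
= 216 + 1 = 217.

217


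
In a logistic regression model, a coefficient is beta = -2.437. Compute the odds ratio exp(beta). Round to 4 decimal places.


Odds ratio = exp(beta) = exp(-2.437).
= 0.0874.

0.0874


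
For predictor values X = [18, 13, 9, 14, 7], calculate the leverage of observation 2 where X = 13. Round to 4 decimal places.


Mean of X: xbar = 12.2000.
SXX = 74.8000.
For X = 13: h = 1/5 + (13 - 12.2000)^2/74.8000 = 0.2086.

0.2086


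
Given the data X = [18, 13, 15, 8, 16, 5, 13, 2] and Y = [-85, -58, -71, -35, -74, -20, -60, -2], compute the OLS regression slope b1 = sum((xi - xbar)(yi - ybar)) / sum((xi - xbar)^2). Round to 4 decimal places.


The sample means are xbar = 11.2500 and ybar = -50.6250.
Compute S_xx = 223.5000 and S_xy = -1140.7500.
Slope b1 = S_xy / S_xx = -1140.7500 / 223.5000 = -5.1040.

-5.1040


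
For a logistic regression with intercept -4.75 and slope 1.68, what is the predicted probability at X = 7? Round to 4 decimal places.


Compute z = -4.75 + (1.68)(7) = 7.0100.
exp(-z) = 0.0009.
P = 1/(1 + 0.0009) = 0.9991.

0.9991


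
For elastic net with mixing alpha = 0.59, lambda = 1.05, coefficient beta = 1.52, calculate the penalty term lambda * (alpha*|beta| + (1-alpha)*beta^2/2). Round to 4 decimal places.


alpha * |beta| = 0.59 * 1.52 = 0.8968.
(1-alpha) * beta^2/2 = 0.41 * 2.3104/2 = 0.4736.
Total = 1.05 * (0.8968 + 0.4736) = 1.4390.

1.4390


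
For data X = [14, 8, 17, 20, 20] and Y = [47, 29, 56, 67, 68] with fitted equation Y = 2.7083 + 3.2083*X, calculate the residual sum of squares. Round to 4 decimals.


Predicted values from Y = 2.7083 + 3.2083*X.
Residuals: [-0.6245, 0.6253, -1.2494, 0.1257, 1.1257].
SSres = 3.6250.

3.6250


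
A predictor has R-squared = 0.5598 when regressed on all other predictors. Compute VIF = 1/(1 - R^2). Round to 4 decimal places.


Denominator: 1 - 0.5598 = 0.4402.
VIF = 1 / 0.4402 = 2.2717.

2.2717


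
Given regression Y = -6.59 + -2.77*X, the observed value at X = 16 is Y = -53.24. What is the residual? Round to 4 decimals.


Predicted = -6.59 + -2.77 * 16 = -50.9100.
Residual = -53.24 - -50.9100 = -2.3300.

-2.3300


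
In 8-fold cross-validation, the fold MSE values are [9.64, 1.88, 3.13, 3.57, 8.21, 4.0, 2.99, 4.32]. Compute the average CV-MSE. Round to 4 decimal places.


Add all fold MSEs: 37.7400.
Divide by k = 8: 37.7400/8 = 4.7175.

4.7175


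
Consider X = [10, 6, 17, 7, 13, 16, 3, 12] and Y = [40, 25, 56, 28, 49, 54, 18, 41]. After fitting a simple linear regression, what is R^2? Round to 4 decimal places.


After computing the OLS fit (b0=9.2588, b1=2.8206):
SSres = 24.4029, SStot = 1376.8750.
R^2 = 1 - 24.4029/1376.8750 = 0.9823.

0.9823


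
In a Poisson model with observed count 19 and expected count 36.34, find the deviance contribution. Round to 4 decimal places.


y/mu = 19/36.34 = 0.522840 (approx.), and ln(19/36.34) = -0.648480.
y * ln(y/mu) = 19 * -0.648480 = -12.321120.
y - mu = -17.34.
D = 2 * (-12.321120 - -17.34) = 10.037760, which rounds to 10.0378.

10.0378


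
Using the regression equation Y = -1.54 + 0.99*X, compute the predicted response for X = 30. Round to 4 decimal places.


Plug X = 30 into Y = -1.54 + 0.99*X:
Y = -1.54 + 29.7000 = 28.1600.

28.1600


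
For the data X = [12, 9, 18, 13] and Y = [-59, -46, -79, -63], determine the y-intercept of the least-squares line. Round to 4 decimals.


Compute b1 = -3.6190 from the OLS formula.
With xbar = 13.0000 and ybar = -61.7500, the intercept is:
b0 = -61.7500 - -3.6190 * 13.0000 = -14.7024.

-14.7024


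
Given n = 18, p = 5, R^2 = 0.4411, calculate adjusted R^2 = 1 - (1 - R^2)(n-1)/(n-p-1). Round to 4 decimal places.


Using the formula:
(1 - 0.4411) = 0.5589.
Multiply by 17/12: 0.5589 * 17 = 9.5013, then 9.5013 / 12 = 0.7918.
Adj R^2 = 1 - 0.7918 = 0.2082.

0.2082


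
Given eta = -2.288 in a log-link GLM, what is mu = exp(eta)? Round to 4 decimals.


mu = exp(eta) = exp(-2.288).
= 0.1015.

0.1015


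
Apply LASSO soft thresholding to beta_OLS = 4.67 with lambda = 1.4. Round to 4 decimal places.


|beta_OLS| = 4.67.
lambda = 1.4.
Since |beta| > lambda, coefficient = sign(beta)*(|beta| - lambda) = 3.2700.
Result = 3.2700.

3.2700


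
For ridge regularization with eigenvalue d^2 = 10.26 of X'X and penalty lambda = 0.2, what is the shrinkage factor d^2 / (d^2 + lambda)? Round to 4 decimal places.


Compute the denominator: 10.26 + 0.2 = 10.4600.
Shrinkage factor = 10.26 / 10.4600 = 0.9809.

0.9809


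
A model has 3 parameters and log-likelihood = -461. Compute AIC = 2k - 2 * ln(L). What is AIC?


Compute:
2k = 2*3 = 6.
-2*loglik = -2*(-461) = 922.
AIC = 6 + 922 = 928.

928


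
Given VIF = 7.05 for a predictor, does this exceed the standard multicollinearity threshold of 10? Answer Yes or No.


Compare VIF = 7.05 to the threshold of 10.
7.05 < 10, so the answer is No.

No


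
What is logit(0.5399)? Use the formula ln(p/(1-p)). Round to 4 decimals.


1 - p = 0.4601.
p/(1-p) = 1.1734.
logit = ln(1.1734) = 0.1599.

0.1599


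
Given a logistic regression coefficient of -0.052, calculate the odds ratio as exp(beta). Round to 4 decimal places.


exp(-0.052) = 0.9493.
So the odds ratio is 0.9493.

0.9493


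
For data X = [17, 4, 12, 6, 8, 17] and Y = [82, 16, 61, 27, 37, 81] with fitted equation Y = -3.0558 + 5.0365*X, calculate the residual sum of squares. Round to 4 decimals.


Compute predicted values, then residuals = yi - yhat_i.
Residuals: [-0.5647, -1.0902, 3.6178, -0.1632, -0.2362, -1.5647].
SSres = sum(residual^2) = 17.1266.

17.1266


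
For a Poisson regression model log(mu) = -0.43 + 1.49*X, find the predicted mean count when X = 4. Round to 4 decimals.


eta = -0.43 + 1.49 * 4 = 5.5300.
mu = exp(5.5300) = 252.1439.

252.1439


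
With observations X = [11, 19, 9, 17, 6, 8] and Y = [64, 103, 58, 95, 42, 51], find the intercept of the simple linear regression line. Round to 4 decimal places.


First find the slope: b1 = 4.7266.
Means: xbar = 11.6667, ybar = 68.8333.
b0 = ybar - b1 * xbar = 68.8333 - 4.7266 * 11.6667 = 13.6897.

13.6897


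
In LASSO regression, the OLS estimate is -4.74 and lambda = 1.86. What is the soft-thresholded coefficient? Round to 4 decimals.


Check: |-4.74| = 4.74 vs lambda = 1.86.
Since |beta| > lambda, coefficient = sign(beta)*(|beta| - lambda) = -2.8800.
Soft-thresholded coefficient = -2.8800.

-2.8800


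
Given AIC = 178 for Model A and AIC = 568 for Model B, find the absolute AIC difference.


|AIC_A - AIC_B| = |178 - 568| = 390.
Model A is preferred (lower AIC).

390


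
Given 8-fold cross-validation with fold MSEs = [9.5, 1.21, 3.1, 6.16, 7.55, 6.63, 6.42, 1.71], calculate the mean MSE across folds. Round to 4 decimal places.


Total MSE across folds = 42.2800.
CV-MSE = 42.2800/8 = 5.2850.

5.2850


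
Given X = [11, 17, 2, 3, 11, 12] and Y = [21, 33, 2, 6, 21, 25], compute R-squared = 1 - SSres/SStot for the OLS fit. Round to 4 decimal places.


After computing the OLS fit (b0=-1.0242, b1=2.0383):
SSres = 5.0907, SStot = 692.0000.
R^2 = 1 - 5.0907/692.0000 = 0.9926.

0.9926


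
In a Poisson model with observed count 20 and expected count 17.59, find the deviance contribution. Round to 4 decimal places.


Compute y*ln(y/mu) = 20*ln(20/17.59) = 20*0.128402 = 2.568040.
y - mu = 2.41.
D = 2*(2.568040 - (2.41)) = 0.316080, which rounds to 0.3161.

0.3161


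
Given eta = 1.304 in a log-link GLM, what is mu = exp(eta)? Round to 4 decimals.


Apply the inverse link:
mu = e^1.304 = 3.6840.

3.6840


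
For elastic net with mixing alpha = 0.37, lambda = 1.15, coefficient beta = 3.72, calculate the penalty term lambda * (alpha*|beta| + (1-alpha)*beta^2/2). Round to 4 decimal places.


L1 component = 0.37 * |3.72| = 1.3764.
L2 component = 0.63 * 3.72^2 / 2 = 4.3591.
Penalty = 1.15 * (1.3764 + 4.3591) = 1.15 * 5.7355 = 6.5958.

6.5958


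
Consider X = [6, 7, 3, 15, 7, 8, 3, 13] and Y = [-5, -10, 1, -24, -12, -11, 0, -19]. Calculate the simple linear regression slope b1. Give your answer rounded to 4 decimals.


First compute the means: xbar = 7.7500, ybar = -10.0000.
Then S_xx = sum((xi - xbar)^2) = 129.5000.
S_xy = sum((xi - xbar)(yi - ybar)) = -256.0000.
b1 = S_xy / S_xx = -256.0000 / 129.5000 = -1.9768.

-1.9768


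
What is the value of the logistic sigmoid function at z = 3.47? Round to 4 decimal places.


exp(-3.4700) = 0.0311.
1 + exp(-z) = 1.0311.
sigmoid = 1/1.0311 = 0.9698.

0.9698


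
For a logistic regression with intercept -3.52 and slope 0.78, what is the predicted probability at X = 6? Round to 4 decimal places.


Compute z = -3.52 + (0.78)(6) = 1.1600.
exp(-z) = 0.3135.
P = 1/(1 + 0.3135) = 0.7613.

0.7613


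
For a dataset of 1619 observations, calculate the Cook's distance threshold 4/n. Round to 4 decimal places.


Cook's distance cutoff = 4/n = 4/1619.
= 0.0025.

0.0025


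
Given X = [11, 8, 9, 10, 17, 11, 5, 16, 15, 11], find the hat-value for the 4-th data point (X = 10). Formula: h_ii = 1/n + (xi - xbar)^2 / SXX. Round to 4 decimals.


Mean of X: xbar = 11.3000.
SXX = 126.1000.
For X = 10: h = 1/10 + (10 - 11.3000)^2/126.1000 = 0.1134.

0.1134


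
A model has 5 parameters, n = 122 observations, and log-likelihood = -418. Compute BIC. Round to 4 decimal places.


ln(122) = 4.804021.
k * ln(n) = 5 * 4.804021 = 24.020105.
-2L = 836.
BIC = 24.020105 + 836 = 860.020105, which rounds to 860.0201.

860.0201


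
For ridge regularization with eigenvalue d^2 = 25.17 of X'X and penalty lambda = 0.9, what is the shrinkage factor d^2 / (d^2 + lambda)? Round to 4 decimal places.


Denominator = d^2 + lambda = 25.17 + 0.9 = 26.0700.
Shrinkage = 25.17 / 26.0700 = 0.9655.

0.9655


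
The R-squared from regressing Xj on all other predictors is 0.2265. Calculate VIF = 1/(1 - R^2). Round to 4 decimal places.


VIF = 1 / (1 - 0.2265).
= 1 / 0.7735 = 1.2928.

1.2928


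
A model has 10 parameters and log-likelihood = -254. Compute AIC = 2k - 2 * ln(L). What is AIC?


Compute:
2k = 2*10 = 20.
-2*loglik = -2*(-254) = 508.
AIC = 20 + 508 = 528.

528


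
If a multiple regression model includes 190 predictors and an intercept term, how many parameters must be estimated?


Including the intercept, the model has 190 predictor coefficients + 1 intercept.
Total = 191.

191


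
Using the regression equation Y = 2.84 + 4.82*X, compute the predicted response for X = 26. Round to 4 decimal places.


Plug X = 26 into Y = 2.84 + 4.82*X:
Y = 2.84 + 125.3200 = 128.1600.

128.1600


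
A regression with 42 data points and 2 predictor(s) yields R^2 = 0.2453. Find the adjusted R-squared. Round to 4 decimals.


Using the formula:
(1 - 0.2453) = 0.7547.
Multiply by 41/39: 0.7547 * 41 = 30.9427, then 30.9427 / 39 = 0.7934.
Adj R^2 = 1 - 0.7934 = 0.2066.

0.2066


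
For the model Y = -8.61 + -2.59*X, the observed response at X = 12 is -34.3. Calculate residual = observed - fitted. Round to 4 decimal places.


Compute yhat = -8.61 + (-2.59)(12) = -39.6900.
Residual = actual - predicted = -34.3 - -39.6900 = 5.3900.

5.3900


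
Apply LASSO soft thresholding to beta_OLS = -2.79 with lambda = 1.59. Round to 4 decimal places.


Absolute value: |-2.79| = 2.79.
Compare to lambda = 1.59.
Since |beta| > lambda, coefficient = sign(beta)*(|beta| - lambda) = -1.2000.

-1.2000


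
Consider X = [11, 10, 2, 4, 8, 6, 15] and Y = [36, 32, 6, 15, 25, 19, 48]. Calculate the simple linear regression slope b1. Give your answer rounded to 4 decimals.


First compute the means: xbar = 8.0000, ybar = 25.8571.
Then S_xx = sum((xi - xbar)^2) = 118.0000.
S_xy = sum((xi - xbar)(yi - ybar)) = 374.0000.
b1 = S_xy / S_xx = 374.0000 / 118.0000 = 3.1695.

3.1695


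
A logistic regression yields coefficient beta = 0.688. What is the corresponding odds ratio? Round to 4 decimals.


The odds ratio is computed as:
OR = e^(0.688) = 1.9897.

1.9897


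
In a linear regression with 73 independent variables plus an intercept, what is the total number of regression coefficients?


Each predictor gets one coefficient, plus one intercept.
Total parameters = 73 + 1 = 74.

74


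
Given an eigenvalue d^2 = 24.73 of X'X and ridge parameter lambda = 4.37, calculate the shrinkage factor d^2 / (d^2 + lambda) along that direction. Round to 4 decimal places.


Compute the denominator: 24.73 + 4.37 = 29.1000.
Shrinkage factor = 24.73 / 29.1000 = 0.8498.

0.8498


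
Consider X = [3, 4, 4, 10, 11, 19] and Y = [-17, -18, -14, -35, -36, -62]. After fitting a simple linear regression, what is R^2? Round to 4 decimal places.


After computing the OLS fit (b0=-5.3940, b1=-2.9340):
SSres = 22.0088, SStot = 1653.3333.
R^2 = 1 - 22.0088/1653.3333 = 0.9867.

0.9867


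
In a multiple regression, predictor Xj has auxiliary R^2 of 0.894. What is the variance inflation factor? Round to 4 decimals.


Denominator: 1 - 0.894 = 0.106.
VIF = 1 / 0.106 = 9.4340.

9.4340


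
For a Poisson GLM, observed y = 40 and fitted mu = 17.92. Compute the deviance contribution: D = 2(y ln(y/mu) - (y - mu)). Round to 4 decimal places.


First: ln(40/17.92) = 0.802962.
Then: 40 * 0.802962 = 32.118480.
y - mu = 40 - 17.92 = 22.08.
D = 2(32.118480 - 22.08) = 20.076960, which rounds to 20.0770.

20.0770


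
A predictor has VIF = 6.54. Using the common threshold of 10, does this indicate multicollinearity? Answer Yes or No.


The threshold is 10.
VIF = 6.54 is < 10.
Multicollinearity indication: No.

No


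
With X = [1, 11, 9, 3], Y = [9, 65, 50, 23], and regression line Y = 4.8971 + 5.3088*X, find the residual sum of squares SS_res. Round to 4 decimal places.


For each point, residual = actual - predicted.
Residuals: [-1.2059, 1.7061, -2.6763, 2.1765].
Sum of squared residuals = 16.2647.

16.2647


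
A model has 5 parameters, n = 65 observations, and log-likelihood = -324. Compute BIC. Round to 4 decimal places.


k * ln(n) = 5 * ln(65) = 5 * 4.174387 = 20.871935.
-2 * loglik = -2 * (-324) = 648.
BIC = 20.871935 + 648 = 668.871935, which rounds to 668.8719.

668.8719


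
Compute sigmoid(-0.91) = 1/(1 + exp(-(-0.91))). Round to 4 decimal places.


Compute exp(0.9100) = 2.4843.
Sigmoid = 1 / (1 + 2.4843) = 1 / 3.4843 = 0.2870.

0.2870


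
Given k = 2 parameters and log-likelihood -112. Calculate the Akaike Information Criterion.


AIC = 2k - 2*loglik = 2(2) - 2(-112).
= 4 + 224 = 228.

228


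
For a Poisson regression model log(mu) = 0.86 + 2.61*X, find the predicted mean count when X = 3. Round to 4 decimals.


Linear predictor: eta = 0.86 + (2.61)(3) = 8.6900.
Expected count: mu = exp(8.6900) = 5943.1822.

5943.1822


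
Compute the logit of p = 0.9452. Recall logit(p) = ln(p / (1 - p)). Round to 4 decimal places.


Compute the odds: 0.9452/0.0548 = 17.2482.
Take the natural log: ln(17.2482) = 2.8477.

2.8477


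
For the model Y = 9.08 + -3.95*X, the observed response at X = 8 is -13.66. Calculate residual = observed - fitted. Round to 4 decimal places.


Predicted = 9.08 + -3.95 * 8 = -22.5200.
Residual = -13.66 - -22.5200 = 8.8600.

8.8600


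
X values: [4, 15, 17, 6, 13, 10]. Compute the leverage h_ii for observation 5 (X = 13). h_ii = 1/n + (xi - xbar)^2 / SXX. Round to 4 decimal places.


n = 6, xbar = 10.8333.
SXX = sum((xi - xbar)^2) = 130.8333.
h = 1/6 + (13 - 10.8333)^2 / 130.8333 = 0.2025.

0.2025


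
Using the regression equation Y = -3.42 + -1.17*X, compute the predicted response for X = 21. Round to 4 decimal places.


Substitute X = 21 into the equation:
Y = -3.42 + -1.17 * 21 = -3.42 + -24.5700 = -27.9900.

-27.9900


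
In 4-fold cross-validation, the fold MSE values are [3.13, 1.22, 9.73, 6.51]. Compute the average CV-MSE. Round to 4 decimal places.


Sum of fold MSEs = 20.5900.
Average = 20.5900 / 4 = 5.1475.

5.1475


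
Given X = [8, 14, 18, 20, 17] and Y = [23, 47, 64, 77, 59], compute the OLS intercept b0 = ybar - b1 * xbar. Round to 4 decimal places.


First find the slope: b1 = 4.3463.
Means: xbar = 15.4000, ybar = 54.0000.
b0 = ybar - b1 * xbar = 54.0000 - 4.3463 * 15.4000 = -12.9335.

-12.9335


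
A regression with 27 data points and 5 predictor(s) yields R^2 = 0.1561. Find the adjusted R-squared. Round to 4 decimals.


Using the formula:
(1 - 0.1561) = 0.8439.
Multiply by 26/21: 0.8439 * 26 = 21.9414, then 21.9414 / 21 = 1.0448.
Adj R^2 = 1 - 1.0448 = -0.0448.

-0.0448


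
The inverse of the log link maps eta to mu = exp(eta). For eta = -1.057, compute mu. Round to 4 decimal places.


Apply the inverse link:
mu = e^-1.057 = 0.3475.

0.3475


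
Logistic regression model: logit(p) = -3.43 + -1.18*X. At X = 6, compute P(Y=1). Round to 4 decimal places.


Linear predictor: z = -3.43 + -1.18 * 6 = -10.5100.
P = 1/(1 + exp(10.5100)) = 1/(1 + 36680.4795) = 0.0000.

0.0000


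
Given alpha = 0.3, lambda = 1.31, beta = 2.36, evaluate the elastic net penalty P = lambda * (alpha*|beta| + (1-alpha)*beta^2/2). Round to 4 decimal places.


L1 component = 0.3 * |2.36| = 0.7080.
L2 component = 0.7 * 2.36^2 / 2 = 1.9494.
Penalty = 1.31 * (0.7080 + 1.9494) = 1.31 * 2.6574 = 3.4811.

3.4811


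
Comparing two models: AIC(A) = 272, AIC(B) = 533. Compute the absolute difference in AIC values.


|AIC_A - AIC_B| = |272 - 533| = 261.
Model A is preferred (lower AIC).

261


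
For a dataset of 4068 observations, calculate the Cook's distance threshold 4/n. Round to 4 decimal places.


The threshold is 4/n.
4/4068 = 0.0010.

0.0010


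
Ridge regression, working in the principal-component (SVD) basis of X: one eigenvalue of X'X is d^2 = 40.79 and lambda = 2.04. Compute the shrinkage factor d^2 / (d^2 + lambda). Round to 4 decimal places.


Compute the denominator: 40.79 + 2.04 = 42.8300.
Shrinkage factor = 40.79 / 42.8300 = 0.9524.

0.9524


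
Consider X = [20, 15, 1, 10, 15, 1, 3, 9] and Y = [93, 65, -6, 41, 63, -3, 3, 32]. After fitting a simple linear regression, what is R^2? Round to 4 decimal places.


Fit the OLS line: b0 = -10.9357, b1 = 5.0741.
SSres = 29.5357.
SStot = 9234.0000.
R^2 = 1 - 29.5357/9234.0000 = 0.9968.

0.9968


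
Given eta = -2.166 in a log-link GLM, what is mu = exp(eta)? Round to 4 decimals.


The inverse log link gives:
mu = exp(-2.166) = 0.1146.

0.1146


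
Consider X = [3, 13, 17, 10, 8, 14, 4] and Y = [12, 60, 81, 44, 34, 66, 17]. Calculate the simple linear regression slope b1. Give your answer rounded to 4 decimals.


The sample means are xbar = 9.8571 and ybar = 44.8571.
Compute S_xx = 162.8571 and S_xy = 801.8571.
Slope b1 = S_xy / S_xx = 801.8571 / 162.8571 = 4.9237.

4.9237


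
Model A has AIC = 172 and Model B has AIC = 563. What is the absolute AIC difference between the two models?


Compute |172 - 563| = 391.
Model A has the smaller AIC.

391


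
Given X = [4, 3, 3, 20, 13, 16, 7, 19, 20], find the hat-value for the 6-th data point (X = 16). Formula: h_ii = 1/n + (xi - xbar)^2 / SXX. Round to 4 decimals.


Compute xbar = 11.6667 with n = 9 observations.
SXX = 444.0000.
Leverage = 1/9 + (16 - 11.6667)^2/444.0000 = 0.1534.

0.1534


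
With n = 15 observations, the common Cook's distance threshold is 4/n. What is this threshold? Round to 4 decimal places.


The threshold is 4/n.
4/15 = 0.2667.

0.2667


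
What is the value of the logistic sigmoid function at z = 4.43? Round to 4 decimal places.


exp(-4.4300) = 0.0119.
1 + exp(-z) = 1.0119.
sigmoid = 1/1.0119 = 0.9882.

0.9882


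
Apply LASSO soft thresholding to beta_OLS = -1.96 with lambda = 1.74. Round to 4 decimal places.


Absolute value: |-1.96| = 1.96.
Compare to lambda = 1.74.
Since |beta| > lambda, coefficient = sign(beta)*(|beta| - lambda) = -0.2200.

-0.2200


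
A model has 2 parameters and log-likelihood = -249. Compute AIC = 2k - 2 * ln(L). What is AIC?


Compute:
2k = 2*2 = 4.
-2*loglik = -2*(-249) = 498.
AIC = 4 + 498 = 502.

502


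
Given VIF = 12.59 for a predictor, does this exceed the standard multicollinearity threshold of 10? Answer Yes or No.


The threshold is 10.
VIF = 12.59 is >= 10.
Multicollinearity indication: Yes.

Yes


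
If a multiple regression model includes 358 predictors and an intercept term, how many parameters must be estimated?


Including the intercept, the model has 358 predictor coefficients + 1 intercept.
Total = 359.

359


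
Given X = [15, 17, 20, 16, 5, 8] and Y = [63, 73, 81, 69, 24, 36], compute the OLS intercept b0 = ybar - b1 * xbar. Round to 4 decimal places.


Compute b1 = 3.9094 from the OLS formula.
With xbar = 13.5000 and ybar = 57.6667, the intercept is:
b0 = 57.6667 - 3.9094 * 13.5000 = 4.8902.

4.8902


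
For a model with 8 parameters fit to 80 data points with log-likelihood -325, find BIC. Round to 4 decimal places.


ln(80) = 4.382027.
k * ln(n) = 8 * 4.382027 = 35.056216.
-2L = 650.
BIC = 35.056216 + 650 = 685.056216, which rounds to 685.0562.

685.0562


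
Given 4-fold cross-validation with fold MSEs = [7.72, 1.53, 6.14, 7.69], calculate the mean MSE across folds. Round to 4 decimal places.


Total MSE across folds = 23.0800.
CV-MSE = 23.0800/4 = 5.7700.

5.7700


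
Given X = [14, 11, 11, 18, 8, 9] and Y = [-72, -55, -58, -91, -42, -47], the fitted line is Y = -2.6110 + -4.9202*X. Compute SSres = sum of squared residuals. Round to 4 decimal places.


Predicted values from Y = -2.6110 + -4.9202*X.
Residuals: [-0.5062, 1.7332, -1.2668, 0.1746, -0.0274, -0.1072].
SSres = 4.9077.

4.9077


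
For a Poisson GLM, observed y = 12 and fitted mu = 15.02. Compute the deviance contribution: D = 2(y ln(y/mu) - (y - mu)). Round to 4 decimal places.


First: ln(12/15.02) = -0.224476.
Then: 12 * -0.224476 = -2.693712.
y - mu = 12 - 15.02 = -3.02.
D = 2(-2.693712 - -3.02) = 0.652576, which rounds to 0.6526.

0.6526


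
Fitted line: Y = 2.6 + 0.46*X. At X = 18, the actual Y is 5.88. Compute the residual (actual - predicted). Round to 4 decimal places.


Compute yhat = 2.6 + (0.46)(18) = 10.8800.
Residual = actual - predicted = 5.88 - 10.8800 = -5.0000.

-5.0000


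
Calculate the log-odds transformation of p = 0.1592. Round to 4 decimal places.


Compute the odds: 0.1592/0.8408 = 0.1893.
Take the natural log: ln(0.1893) = -1.6642.

-1.6642


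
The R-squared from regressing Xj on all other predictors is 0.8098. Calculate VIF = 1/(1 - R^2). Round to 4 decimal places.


Denominator: 1 - 0.8098 = 0.1902.
VIF = 1 / 0.1902 = 5.2576.

5.2576


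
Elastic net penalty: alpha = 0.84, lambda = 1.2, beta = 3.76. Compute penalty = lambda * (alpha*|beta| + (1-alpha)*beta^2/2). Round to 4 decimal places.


Compute:
L1 = 0.84 * 3.76 = 3.1584.
L2 = 0.16 * 3.76^2 / 2 = 1.1310.
Penalty = 1.2 * (3.1584 + 1.1310) = 5.1473.

5.1473


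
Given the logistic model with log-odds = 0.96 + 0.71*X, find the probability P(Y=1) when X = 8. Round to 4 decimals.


z = 0.96 + 0.71 * 8 = 6.6400.
Sigmoid: P = 1 / (1 + exp(-6.6400)) = 0.9987.

0.9987


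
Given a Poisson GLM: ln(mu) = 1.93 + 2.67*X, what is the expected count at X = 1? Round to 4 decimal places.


eta = 1.93 + 2.67 * 1 = 4.6000.
mu = exp(4.6000) = 99.4843.

99.4843


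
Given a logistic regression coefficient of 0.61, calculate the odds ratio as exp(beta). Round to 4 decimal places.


Odds ratio = exp(beta) = exp(0.61).
= 1.8404.

1.8404


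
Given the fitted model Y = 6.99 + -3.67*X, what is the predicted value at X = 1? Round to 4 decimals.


Predicted value:
Y = 6.99 + (-3.67)(1) = 6.99 + -3.6700 = 3.3200.

3.3200


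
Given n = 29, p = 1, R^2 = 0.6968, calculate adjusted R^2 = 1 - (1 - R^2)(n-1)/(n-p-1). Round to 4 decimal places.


Adjusted R^2 = 1 - (1 - R^2) * (n-1)/(n-p-1).
(1 - R^2) = 0.3032.
(n-1)/(n-p-1) = 28/27.
(1 - R^2) * (n-1) = 0.3032 * 28 = 8.4896.
Divide by (n-p-1): 8.4896 / 27 = 0.3144.
Adj R^2 = 1 - 0.3144 = 0.6856.

0.6856


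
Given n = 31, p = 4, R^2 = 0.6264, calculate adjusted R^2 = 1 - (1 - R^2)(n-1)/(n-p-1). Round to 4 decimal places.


Adjusted R^2 = 1 - (1 - R^2) * (n-1)/(n-p-1).
(1 - R^2) = 0.3736.
(n-1)/(n-p-1) = 30/26.
(1 - R^2) * (n-1) = 0.3736 * 30 = 11.2080.
Divide by (n-p-1): 11.2080 / 26 = 0.4311.
Adj R^2 = 1 - 0.4311 = 0.5689.

0.5689


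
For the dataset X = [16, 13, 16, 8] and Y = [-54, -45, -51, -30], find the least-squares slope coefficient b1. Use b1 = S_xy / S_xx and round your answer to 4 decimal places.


The sample means are xbar = 13.2500 and ybar = -45.0000.
Compute S_xx = 42.7500 and S_xy = -120.0000.
Slope b1 = S_xy / S_xx = -120.0000 / 42.7500 = -2.8070.

-2.8070


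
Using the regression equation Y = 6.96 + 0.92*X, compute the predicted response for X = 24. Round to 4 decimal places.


Substitute X = 24 into the equation:
Y = 6.96 + 0.92 * 24 = 6.96 + 22.0800 = 29.0400.

29.0400


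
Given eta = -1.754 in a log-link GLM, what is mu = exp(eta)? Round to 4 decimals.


mu = exp(eta) = exp(-1.754).
= 0.1731.

0.1731


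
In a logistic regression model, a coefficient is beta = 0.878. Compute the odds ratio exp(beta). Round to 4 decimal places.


exp(0.878) = 2.4061.
So the odds ratio is 2.4061.

2.4061


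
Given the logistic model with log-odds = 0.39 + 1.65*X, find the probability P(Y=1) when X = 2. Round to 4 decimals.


Compute z = 0.39 + (1.65)(2) = 3.6900.
exp(-z) = 0.0250.
P = 1/(1 + 0.0250) = 0.9756.

0.9756


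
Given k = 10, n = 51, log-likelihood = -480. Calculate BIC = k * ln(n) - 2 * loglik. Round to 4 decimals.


k * ln(n) = 10 * ln(51) = 10 * 3.931826 = 39.318260.
-2 * loglik = -2 * (-480) = 960.
BIC = 39.318260 + 960 = 999.318260, which rounds to 999.3183.

999.3183


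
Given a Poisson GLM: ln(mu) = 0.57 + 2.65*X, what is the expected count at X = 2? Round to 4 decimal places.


Compute eta = 0.57 + 2.65 * 2 = 5.8700.
Apply inverse link: mu = e^5.8700 = 354.2490.

354.2490


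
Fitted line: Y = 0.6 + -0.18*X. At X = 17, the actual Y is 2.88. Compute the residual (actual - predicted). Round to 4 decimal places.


Compute yhat = 0.6 + (-0.18)(17) = -2.4600.
Residual = actual - predicted = 2.88 - -2.4600 = 5.3400.

5.3400


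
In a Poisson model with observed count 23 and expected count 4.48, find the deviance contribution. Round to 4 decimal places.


Compute y*ln(y/mu) = 23*ln(23/4.48) = 23*1.635871 = 37.625033.
y - mu = 18.52.
D = 2*(37.625033 - (18.52)) = 38.210066, which rounds to 38.2101.

38.2101


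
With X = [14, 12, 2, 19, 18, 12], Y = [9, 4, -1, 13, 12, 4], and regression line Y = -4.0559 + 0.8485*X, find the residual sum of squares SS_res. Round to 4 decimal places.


Predicted values from Y = -4.0559 + 0.8485*X.
Residuals: [1.1769, -2.1261, 1.3589, 0.9344, 0.7829, -2.1261].
SSres = 13.7583.

13.7583


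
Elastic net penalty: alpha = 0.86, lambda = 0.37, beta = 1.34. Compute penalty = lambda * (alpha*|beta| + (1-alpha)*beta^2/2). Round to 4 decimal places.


L1 component = 0.86 * |1.34| = 1.1524.
L2 component = 0.14 * 1.34^2 / 2 = 0.1257.
Penalty = 0.37 * (1.1524 + 0.1257) = 0.37 * 1.2781 = 0.4729.

0.4729


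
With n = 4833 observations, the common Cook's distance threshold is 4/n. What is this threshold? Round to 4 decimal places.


Using the rule of thumb:
Threshold = 4 / 4833 = 0.0008.

0.0008


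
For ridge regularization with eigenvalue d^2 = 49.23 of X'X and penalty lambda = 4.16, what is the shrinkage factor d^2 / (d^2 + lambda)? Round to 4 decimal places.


Compute the denominator: 49.23 + 4.16 = 53.3900.
Shrinkage factor = 49.23 / 53.3900 = 0.9221.

0.9221


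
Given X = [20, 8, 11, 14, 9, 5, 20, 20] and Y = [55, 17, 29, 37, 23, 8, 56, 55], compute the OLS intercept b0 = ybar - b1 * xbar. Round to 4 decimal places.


First find the slope: b1 = 3.1070.
Means: xbar = 13.3750, ybar = 35.0000.
b0 = ybar - b1 * xbar = 35.0000 - 3.1070 * 13.3750 = -6.5559.

-6.5559


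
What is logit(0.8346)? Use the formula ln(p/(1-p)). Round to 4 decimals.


Compute the odds: 0.8346/0.1654 = 5.0459.
Take the natural log: ln(5.0459) = 1.6186.

1.6186


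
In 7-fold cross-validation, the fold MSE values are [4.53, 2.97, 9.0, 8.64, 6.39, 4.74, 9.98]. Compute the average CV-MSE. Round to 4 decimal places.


Total MSE across folds = 46.2500.
CV-MSE = 46.2500/7 = 6.6071.

6.6071


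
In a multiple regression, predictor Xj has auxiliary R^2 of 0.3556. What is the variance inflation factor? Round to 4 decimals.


Denominator: 1 - 0.3556 = 0.6444.
VIF = 1 / 0.6444 = 1.5518.

1.5518
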